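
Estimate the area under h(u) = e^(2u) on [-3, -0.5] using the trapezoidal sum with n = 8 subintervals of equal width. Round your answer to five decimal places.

0.18861

Δu = (-0.5 − (-3))/8 = 0.3125.
h(-3) ≈ 0.00248, h(-2.6875) ≈ 0.00463, h(-2.375) ≈ 0.00865, h(-2.0625) ≈ 0.01616, h(-1.75) ≈ 0.03020, h(-1.4375) ≈ 0.05642, h(-1.125) ≈ 0.10540, h(-0.8125) ≈ 0.19691, h(-0.5) ≈ 0.36788.
T_8 = (Δu/2)·[h(u_0) + 2h(u_1) + ... + 2h(u_{7}) + h(u_8)].
Sum ≈ 0.18861.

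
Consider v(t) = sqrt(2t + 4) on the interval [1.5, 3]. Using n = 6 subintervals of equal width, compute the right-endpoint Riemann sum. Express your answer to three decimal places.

Δt = (3 − 1.5)/6 = 0.25.
Right endpoints: 1.75, 2, 2.25, 2.5, 2.75, 3.
v(1.75) ≈ 2.739, v(2) ≈ 2.828, v(2.25) ≈ 2.915, v(2.5) ≈ 3.000, v(2.75) ≈ 3.082, v(3) ≈ 3.162.
Sum = Δt · [v(1.75) + v(2) + v(2.25) + ...].
Sum ≈ 4.432.

4.432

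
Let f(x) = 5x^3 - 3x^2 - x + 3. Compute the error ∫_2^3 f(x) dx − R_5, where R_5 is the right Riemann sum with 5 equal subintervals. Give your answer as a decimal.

Exact integral: ∫_2^3 f(x) dx = 62.75.
R_5 = 70.88.
Error = 62.75 − 70.88 = -8.13.

-8.13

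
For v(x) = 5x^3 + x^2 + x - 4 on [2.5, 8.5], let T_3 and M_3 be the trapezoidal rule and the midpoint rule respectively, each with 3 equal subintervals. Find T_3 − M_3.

T_3 = 7018.75.
M_3 = 6517.75.
T_3 − M_3 = 501.

501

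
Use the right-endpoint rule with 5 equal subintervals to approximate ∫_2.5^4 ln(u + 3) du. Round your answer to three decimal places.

2.781

Δu = (4 − 2.5)/5 = 0.3.
Right endpoints: 2.8, 3.1, 3.4, 3.7, 4.
f(2.8) ≈ 1.758, f(3.1) ≈ 1.808, f(3.4) ≈ 1.856, f(3.7) ≈ 1.902, f(4) ≈ 1.946.
Sum = Δu · [f(2.8) + f(3.1) + f(3.4) + f(3.7) + f(4)].
Sum ≈ 2.781.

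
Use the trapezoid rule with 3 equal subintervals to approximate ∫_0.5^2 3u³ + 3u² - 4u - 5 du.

Δu = (2 − 0.5)/3 = 0.5.
f(0.5) = -5.875, f(1) = -3, f(1.5) = 5.875, f(2) = 23.
T_3 = (Δu/2)·[f(u_0) + 2f(u_1) + 2f(u_2) + f(u_3)].
Sum = 5.71875.

5.71875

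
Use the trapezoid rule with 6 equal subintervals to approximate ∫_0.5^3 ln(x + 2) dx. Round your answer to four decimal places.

3.2536

Δx = (3 − 0.5)/6 = 5/12.
f(0.5) ≈ 0.9163, f(11/12) ≈ 1.0704, f(4/3) ≈ 1.2040, f(1.75) ≈ 1.3218, f(13/6) ≈ 1.4271, f(31/12) ≈ 1.5224, f(3) ≈ 1.6094.
T_6 = (Δx/2)·[f(x_0) + 2f(x_1) + ... + 2f(x_{5}) + f(x_6)].
Sum ≈ 3.2536.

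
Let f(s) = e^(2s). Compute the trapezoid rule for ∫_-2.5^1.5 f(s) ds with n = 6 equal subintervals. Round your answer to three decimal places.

Δs = (1.5 − (-2.5))/6 = 2/3.
f(-2.5) ≈ 0.007, f(-11/6) ≈ 0.026, f(-7/6) ≈ 0.097, f(-0.5) ≈ 0.368, f(1/6) ≈ 1.396, f(5/6) ≈ 5.294, f(1.5) ≈ 20.086.
T_6 = (Δs/2)·[f(s_0) + 2f(s_1) + ... + 2f(s_{5}) + f(s_6)].
Sum ≈ 11.484.

11.484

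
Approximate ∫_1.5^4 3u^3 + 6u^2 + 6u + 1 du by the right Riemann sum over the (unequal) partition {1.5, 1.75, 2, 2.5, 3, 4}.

Subinterval widths: 0.25, 0.25, 0.5, 0.5, 1.
Right endpoints: 1.75, 2, 2.5, 3, 4.
f(1.75) = 45.953125, f(2) = 61, f(2.5) = 100.375, f(3) = 154, f(4) = 313.
Sum = Σ Δu_i · f(u_i).
Sum = 466.92578125.

466.92578125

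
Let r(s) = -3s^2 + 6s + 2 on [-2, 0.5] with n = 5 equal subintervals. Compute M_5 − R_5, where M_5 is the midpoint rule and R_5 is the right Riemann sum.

-6.09375

M_5 = -14.21875.
R_5 = -8.125.
M_5 − R_5 = -6.09375.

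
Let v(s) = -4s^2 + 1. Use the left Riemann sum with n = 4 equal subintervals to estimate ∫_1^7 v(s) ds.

Δs = (7 − 1)/4 = 1.5.
Left endpoints: 1, 2.5, 4, 5.5.
v(1) = -3, v(2.5) = -24, v(4) = -63, v(5.5) = -120.
Sum = Δs · [v(1) + v(2.5) + v(4) + v(5.5)].
Sum = -315.

-315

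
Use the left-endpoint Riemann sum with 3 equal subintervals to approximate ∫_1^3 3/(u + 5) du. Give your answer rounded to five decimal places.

0.90606

Δu = (3 − 1)/3 = 2/3.
Left endpoints: 1, 5/3, 7/3.
f(1) = 0.5, f(5/3) = 0.45, f(7/3) = 9/22.
Sum = Δu · [f(1) + f(5/3) + f(7/3)].
Sum ≈ 0.90606.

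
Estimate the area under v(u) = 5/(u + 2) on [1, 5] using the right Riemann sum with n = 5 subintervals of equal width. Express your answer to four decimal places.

Δu = (5 − 1)/5 = 0.8.
Right endpoints: 1.8, 2.6, 3.4, 4.2, 5.
v(1.8) = 25/19, v(2.6) = 25/23, v(3.4) = 25/27, v(4.2) = 25/31, v(5) = 5/7.
Sum = Δu · [v(1.8) + v(2.6) + v(3.4) + v(4.2) + v(5)].
Sum ≈ 3.8795.

3.8795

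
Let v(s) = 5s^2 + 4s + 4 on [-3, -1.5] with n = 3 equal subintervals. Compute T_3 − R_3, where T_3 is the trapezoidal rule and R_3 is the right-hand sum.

T_3 = 32.1875.
R_3 = 25.25.
T_3 − R_3 = 6.9375.

6.9375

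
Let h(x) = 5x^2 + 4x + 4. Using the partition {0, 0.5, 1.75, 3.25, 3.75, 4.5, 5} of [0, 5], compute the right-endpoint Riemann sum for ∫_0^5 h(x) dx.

352.828125

Subinterval widths: 0.5, 1.25, 1.5, 0.5, 0.75, 0.5.
Right endpoints: 0.5, 1.75, 3.25, 3.75, 4.5, 5.
h(0.5) = 7.25, h(1.75) = 26.3125, h(3.25) = 69.8125, h(3.75) = 89.3125, h(4.5) = 123.25, h(5) = 149.
Sum = Σ Δx_i · h(x_i).
Sum = 352.828125.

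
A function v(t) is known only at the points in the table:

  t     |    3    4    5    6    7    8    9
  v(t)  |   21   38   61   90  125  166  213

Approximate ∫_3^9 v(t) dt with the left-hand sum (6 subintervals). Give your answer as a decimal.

Δt = 1.
Sum = 1·[21 + 38 + 61 + 90 + 125 + 166] = 501.

501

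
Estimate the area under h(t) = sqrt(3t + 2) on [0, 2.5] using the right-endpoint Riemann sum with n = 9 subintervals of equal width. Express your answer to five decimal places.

6.10633

Δt = (2.5 − 0)/9 = 5/18.
Right endpoints: 5/18, 5/9, 5/6, 10/9, 25/18, 5/3, 35/18, 20/9, 2.5.
h(5/18) ≈ 1.68325, h(5/9) ≈ 1.91485, h(5/6) ≈ 2.12132, h(10/9) ≈ 2.30940, h(25/18) ≈ 2.48328, h(5/3) ≈ 2.64575, h(35/18) ≈ 2.79881, h(20/9) ≈ 2.94392, h(2.5) ≈ 3.08221.
Sum = Δt · [h(5/18) + h(5/9) + h(5/6) + ...].
Sum ≈ 6.10633.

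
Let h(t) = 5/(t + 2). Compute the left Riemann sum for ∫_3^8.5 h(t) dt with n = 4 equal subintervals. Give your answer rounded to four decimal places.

4.0940

Δt = (8.5 − 3)/4 = 1.375.
Left endpoints: 3, 4.375, 5.75, 7.125.
h(3) = 1, h(4.375) = 40/51, h(5.75) = 20/31, h(7.125) = 40/73.
Sum = Δt · [h(3) + h(4.375) + h(5.75) + h(7.125)].
Sum ≈ 4.0940.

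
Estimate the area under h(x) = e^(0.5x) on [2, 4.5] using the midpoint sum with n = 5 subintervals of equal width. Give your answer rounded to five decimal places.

Δx = (4.5 − 2)/5 = 0.5.
Midpoints: 2.25, 2.75, 3.25, 3.75, 4.25.
h(2.25) ≈ 3.08022, h(2.75) ≈ 3.95508, h(3.25) ≈ 5.07842, h(3.75) ≈ 6.52082, h(4.25) ≈ 8.37290.
Sum = Δx · [h(2.25) + h(2.75) + h(3.25) + h(3.75) + h(4.25)].
Sum ≈ 13.50371.

13.50371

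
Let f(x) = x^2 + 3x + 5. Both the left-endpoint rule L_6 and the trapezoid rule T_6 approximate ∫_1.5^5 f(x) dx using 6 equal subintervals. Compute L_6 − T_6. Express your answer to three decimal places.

-9.698

L_6 ≈ 82.66725.
T_6 ≈ 92.36516.
L_6 − T_6 ≈ -9.698.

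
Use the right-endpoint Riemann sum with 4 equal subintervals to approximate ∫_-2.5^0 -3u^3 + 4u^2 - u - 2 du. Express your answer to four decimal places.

27.4951

Δu = (0 − (-2.5))/4 = 0.625.
Right endpoints: -1.875, -1.25, -0.625, 0.
f(-1.875) = 17261/512, f(-1.25) = 11.359375, f(-0.625) = 471/512, f(0) = -2.
Sum = Δu · [f(-1.875) + f(-1.25) + f(-0.625) + f(0)].
Sum ≈ 27.4951.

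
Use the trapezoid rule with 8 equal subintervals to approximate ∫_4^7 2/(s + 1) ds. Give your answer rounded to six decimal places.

Δs = (7 − 4)/8 = 0.375.
f(4) = 0.4, f(4.375) = 16/43, f(4.75) = 8/23, f(5.125) = 16/49, f(5.5) = 4/13, f(5.875) = 16/55, f(6.25) = 8/29, f(6.625) = 16/61, f(7) = 0.25.
T_8 = (Δs/2)·[f(s_0) + 2f(s_1) + ... + 2f(s_{7}) + f(s_8)].
Sum ≈ 0.940578.

0.940578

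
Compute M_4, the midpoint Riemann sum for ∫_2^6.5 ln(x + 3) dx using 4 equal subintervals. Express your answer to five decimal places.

8.84505

Δx = (6.5 − 2)/4 = 1.125.
Midpoints: 2.5625, 3.6875, 4.8125, 5.9375.
f(2.5625) ≈ 1.71605, f(3.6875) ≈ 1.90024, f(4.8125) ≈ 2.05573, f(5.9375) ≈ 2.19026.
Sum = Δx · [f(2.5625) + f(3.6875) + f(4.8125) + f(5.9375)].
Sum ≈ 8.84505.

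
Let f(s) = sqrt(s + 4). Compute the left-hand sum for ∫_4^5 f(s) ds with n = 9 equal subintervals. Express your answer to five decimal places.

2.90551

Δs = (5 − 4)/9 = 1/9.
Left endpoints: 4, 37/9, 38/9, 13/3, 40/9, 41/9, 14/3, 43/9, 44/9.
f(4) ≈ 2.82843, f(37/9) ≈ 2.84800, f(38/9) ≈ 2.86744, f(13/3) ≈ 2.88675, f(40/9) ≈ 2.90593, f(41/9) ≈ 2.92499, f(14/3) ≈ 2.94392, f(43/9) ≈ 2.96273, f(44/9) ≈ 2.98142.
Sum = Δs · [f(4) + f(37/9) + f(38/9) + ...].
Sum ≈ 2.90551.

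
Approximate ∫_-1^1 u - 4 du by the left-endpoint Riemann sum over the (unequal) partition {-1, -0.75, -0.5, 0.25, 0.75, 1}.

-8.5

Subinterval widths: 0.25, 0.25, 0.75, 0.5, 0.25.
Left endpoints: -1, -0.75, -0.5, 0.25, 0.75.
f(-1) = -5, f(-0.75) = -4.75, f(-0.5) = -4.5, f(0.25) = -3.75, f(0.75) = -3.25.
Sum = Σ Δu_i · f(u_i).
Sum = -8.5.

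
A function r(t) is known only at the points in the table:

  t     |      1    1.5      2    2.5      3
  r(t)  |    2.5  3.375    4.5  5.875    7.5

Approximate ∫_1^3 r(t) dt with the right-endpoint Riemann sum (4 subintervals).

10.625

Δt = 0.5.
Sum = 0.5·[3.375 + 4.5 + 5.875 + 7.5] = 10.625.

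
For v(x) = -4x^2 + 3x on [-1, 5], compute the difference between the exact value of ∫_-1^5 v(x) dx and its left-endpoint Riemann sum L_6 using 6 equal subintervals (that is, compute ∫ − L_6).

-35

Exact integral: ∫_-1^5 v(x) dx = -132.
L_6 = -97.
Error = -132 − (-97) = -35.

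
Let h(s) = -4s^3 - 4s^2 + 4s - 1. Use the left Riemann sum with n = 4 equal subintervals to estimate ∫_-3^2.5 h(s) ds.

Δs = (2.5 − (-3))/4 = 1.375.
Left endpoints: -3, -1.625, -0.25, 1.125.
h(-3) = 59, h(-1.625) = -0.8984375, h(-0.25) = -2.1875, h(1.125) = -7.2578125.
Sum = Δs · [h(-3) + h(-1.625) + h(-0.25) + h(1.125)].
Sum = 66.90234375.

66.90234375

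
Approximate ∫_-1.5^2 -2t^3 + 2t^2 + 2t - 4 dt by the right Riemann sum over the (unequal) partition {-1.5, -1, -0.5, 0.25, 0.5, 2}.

-18.3671875

Subinterval widths: 0.5, 0.5, 0.75, 0.25, 1.5.
Right endpoints: -1, -0.5, 0.25, 0.5, 2.
f(-1) = -2, f(-0.5) = -4.25, f(0.25) = -3.40625, f(0.5) = -2.75, f(2) = -8.
Sum = Σ Δt_i · f(t_i).
Sum = -18.3671875.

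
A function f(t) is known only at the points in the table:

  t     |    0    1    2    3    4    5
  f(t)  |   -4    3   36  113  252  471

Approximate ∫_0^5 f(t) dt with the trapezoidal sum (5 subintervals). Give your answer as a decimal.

637.5

Δt = 1.
T_5 = (1/2)·[(-4) + 2·3 + 2·36 + 2·113 + 2·252 + 471] = 637.5.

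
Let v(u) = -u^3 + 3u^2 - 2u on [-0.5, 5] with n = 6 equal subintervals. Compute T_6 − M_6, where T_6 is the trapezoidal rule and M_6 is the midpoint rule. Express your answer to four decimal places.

T_6 ≈ -58.747830.
M_6 ≈ -54.415148.
T_6 − M_6 ≈ -4.3327.

-4.3327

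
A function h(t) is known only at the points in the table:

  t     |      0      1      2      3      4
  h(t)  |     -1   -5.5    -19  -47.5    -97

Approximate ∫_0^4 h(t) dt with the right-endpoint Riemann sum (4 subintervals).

-169

Δt = 1.
Sum = 1·[(-5.5) + (-19) + (-47.5) + (-97)] = -169.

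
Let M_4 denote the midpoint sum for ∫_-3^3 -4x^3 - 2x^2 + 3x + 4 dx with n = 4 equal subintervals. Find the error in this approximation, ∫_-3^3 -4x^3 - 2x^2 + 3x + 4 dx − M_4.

-2.25

Exact integral: ∫_-3^3 f(x) dx = -12.
M_4 = -9.75.
Error = -12 − (-9.75) = -2.25.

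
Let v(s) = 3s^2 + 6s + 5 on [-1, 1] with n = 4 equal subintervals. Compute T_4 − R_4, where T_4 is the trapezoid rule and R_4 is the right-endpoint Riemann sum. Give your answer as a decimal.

T_4 = 12.25.
R_4 = 15.25.
T_4 − R_4 = -3.

-3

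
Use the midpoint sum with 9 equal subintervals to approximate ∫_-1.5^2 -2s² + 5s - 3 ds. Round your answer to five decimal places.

Δs = (2 − (-1.5))/9 = 7/18.
Midpoints: -47/36, -11/12, -19/36, -5/36, 0.25, 23/36, 37/36, 17/12, 65/36.
f(-47/36) = -8383/648, f(-11/12) = -667/72, f(-19/36) = -4015/648, f(-5/36) = -2419/648, f(0.25) = -1.875, f(23/36) = -403/648, f(37/36) = 17/648, f(17/12) = 5/72, f(65/36) = -319/648.
Sum = Δs · [f(-47/36) + f(-11/12) + f(-19/36) + ...].
Sum ≈ -13.62011.

-13.62011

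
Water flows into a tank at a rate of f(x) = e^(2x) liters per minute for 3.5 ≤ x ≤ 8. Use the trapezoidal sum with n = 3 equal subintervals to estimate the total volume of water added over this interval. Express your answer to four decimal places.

7362065.1520

Δx = (8 − 3.5)/3 = 1.5.
f(3.5) ≈ 1096.6332, f(5) ≈ 22026.4658, f(6.5) ≈ 442413.3920, f(8) ≈ 8886110.5205.
T_3 = (Δx/2)·[f(x_0) + 2f(x_1) + 2f(x_2) + f(x_3)].
Sum ≈ 7362065.1520.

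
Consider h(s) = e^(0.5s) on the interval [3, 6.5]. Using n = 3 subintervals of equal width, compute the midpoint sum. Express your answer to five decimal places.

42.01901

Δs = (6.5 − 3)/3 = 7/6.
Midpoints: 43/12, 4.75, 71/12.
h(43/12) ≈ 5.99944, h(4.75) ≈ 10.75101, h(71/12) ≈ 19.26584.
Sum = Δs · [h(43/12) + h(4.75) + h(71/12)].
Sum ≈ 42.01901.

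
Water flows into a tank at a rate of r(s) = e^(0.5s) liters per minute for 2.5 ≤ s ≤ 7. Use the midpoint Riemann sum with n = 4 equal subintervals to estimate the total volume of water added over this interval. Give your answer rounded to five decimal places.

Δs = (7 − 2.5)/4 = 1.125.
Midpoints: 3.0625, 4.1875, 5.3125, 6.4375.
r(3.0625) ≈ 4.62395, r(4.1875) ≈ 8.11529, r(5.3125) ≈ 14.24278, r(6.4375) ≈ 24.99685.
Sum = Δs · [r(3.0625) + r(4.1875) + r(5.3125) + r(6.4375)].
Sum ≈ 58.47624.

58.47624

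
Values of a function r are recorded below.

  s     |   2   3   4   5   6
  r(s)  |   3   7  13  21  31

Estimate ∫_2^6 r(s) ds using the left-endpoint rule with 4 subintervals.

44

Δs = 1.
Sum = 1·[3 + 7 + 13 + 21] = 44.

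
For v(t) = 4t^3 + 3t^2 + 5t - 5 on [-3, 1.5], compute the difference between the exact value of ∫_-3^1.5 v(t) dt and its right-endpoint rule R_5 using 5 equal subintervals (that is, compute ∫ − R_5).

Exact integral: ∫_-3^1.5 v(t) dt = -84.9375.
R_5 = -32.895.
Error = -84.9375 − (-32.895) = -52.0425.

-52.0425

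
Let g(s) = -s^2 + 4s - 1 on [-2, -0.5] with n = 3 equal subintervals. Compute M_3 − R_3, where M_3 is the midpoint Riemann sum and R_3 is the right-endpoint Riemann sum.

-2.34375

M_3 = -11.59375.
R_3 = -9.25.
M_3 − R_3 = -2.34375.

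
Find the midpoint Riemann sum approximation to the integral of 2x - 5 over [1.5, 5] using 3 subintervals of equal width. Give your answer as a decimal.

5.25

Δx = (5 − 1.5)/3 = 7/6.
Midpoints: 25/12, 3.25, 53/12.
f(25/12) = -5/6, f(3.25) = 1.5, f(53/12) = 23/6.
Sum = Δx · [f(25/12) + f(3.25) + f(53/12)].
Sum = 5.25.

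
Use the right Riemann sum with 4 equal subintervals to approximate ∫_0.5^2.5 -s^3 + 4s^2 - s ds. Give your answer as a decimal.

9.5

Δs = (2.5 − 0.5)/4 = 0.5.
Right endpoints: 1, 1.5, 2, 2.5.
f(1) = 2, f(1.5) = 4.125, f(2) = 6, f(2.5) = 6.875.
Sum = Δs · [f(1) + f(1.5) + f(2) + f(2.5)].
Sum = 9.5.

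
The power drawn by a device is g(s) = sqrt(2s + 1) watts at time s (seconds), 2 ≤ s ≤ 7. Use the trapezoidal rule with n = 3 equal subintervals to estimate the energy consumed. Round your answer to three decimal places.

Δs = (7 − 2)/3 = 5/3.
g(2) ≈ 2.236, g(11/3) ≈ 2.887, g(16/3) ≈ 3.416, g(7) ≈ 3.873.
T_3 = (Δs/2)·[g(s_0) + 2g(s_1) + 2g(s_2) + g(s_3)].
Sum ≈ 15.595.

15.595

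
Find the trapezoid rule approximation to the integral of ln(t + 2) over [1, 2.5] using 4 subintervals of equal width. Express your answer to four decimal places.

1.9712

Δt = (2.5 − 1)/4 = 0.375.
f(1) ≈ 1.0986, f(1.375) ≈ 1.2164, f(1.75) ≈ 1.3218, f(2.125) ≈ 1.4171, f(2.5) ≈ 1.5041.
T_4 = (Δt/2)·[f(t_0) + 2f(t_1) + 2f(t_2) + 2f(t_3) + f(t_4)].
Sum ≈ 1.9712.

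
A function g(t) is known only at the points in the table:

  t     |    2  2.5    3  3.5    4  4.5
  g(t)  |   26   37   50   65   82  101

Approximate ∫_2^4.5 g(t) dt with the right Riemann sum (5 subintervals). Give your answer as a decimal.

167.5

Δt = 0.5.
Sum = 0.5·[37 + 50 + 65 + 82 + 101] = 167.5.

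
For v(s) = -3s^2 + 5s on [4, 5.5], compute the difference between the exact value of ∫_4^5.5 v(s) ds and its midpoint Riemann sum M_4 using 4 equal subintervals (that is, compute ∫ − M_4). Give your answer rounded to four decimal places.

Exact integral: ∫_4^5.5 v(s) ds = -66.75.
M_4 ≈ -66.697266.
Error ≈ -66.75 − (-66.697266) ≈ -0.0527.

-0.0527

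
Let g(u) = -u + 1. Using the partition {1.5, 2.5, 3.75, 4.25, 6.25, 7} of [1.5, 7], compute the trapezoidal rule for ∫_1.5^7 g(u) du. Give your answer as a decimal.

Subinterval widths: 1, 1.25, 0.5, 2, 0.75.
g(1.5) = -0.5, g(2.5) = -1.5, g(3.75) = -2.75, g(4.25) = -3.25, g(6.25) = -5.25, g(7) = -6.
On each subinterval the trapezoid contributes (Δu_i/2)·[g(u_{i-1}) + g(u_i)].
Sum = -17.875.

-17.875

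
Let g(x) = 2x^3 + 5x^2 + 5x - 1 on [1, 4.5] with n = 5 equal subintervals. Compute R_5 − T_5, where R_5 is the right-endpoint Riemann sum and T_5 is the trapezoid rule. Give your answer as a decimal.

R_5 = 508.41.
T_5 = 405.51.
R_5 − T_5 = 102.9.

102.9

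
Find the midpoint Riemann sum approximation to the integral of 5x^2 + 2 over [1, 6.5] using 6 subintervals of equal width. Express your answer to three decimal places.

Δx = (6.5 − 1)/6 = 11/12.
Midpoints: 35/24, 2.375, 79/24, 101/24, 5.125, 145/24.
f(35/24) = 7277/576, f(2.375) = 30.203125, f(79/24) = 32357/576, f(101/24) = 52157/576, f(5.125) = 133.328125, f(145/24) = 106277/576.
Sum = Δx · [f(35/24) + f(2.375) + f(79/24) + ...].
Sum ≈ 465.116.

465.116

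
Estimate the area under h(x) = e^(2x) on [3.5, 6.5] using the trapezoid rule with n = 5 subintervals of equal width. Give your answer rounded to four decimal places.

Δx = (6.5 − 3.5)/5 = 0.6.
h(3.5) ≈ 1096.6332, h(4.1) ≈ 3640.9503, h(4.7) ≈ 12088.3807, h(5.3) ≈ 40134.8374, h(5.9) ≈ 133252.3529, h(6.5) ≈ 442413.3920.
T_5 = (Δx/2)·[h(x_0) + 2h(x_1) + ... + 2h(x_{4}) + h(x_5)].
Sum ≈ 246522.9204.

246522.9204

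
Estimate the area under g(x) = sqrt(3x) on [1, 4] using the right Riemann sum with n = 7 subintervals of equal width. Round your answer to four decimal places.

8.4475

Δx = (4 − 1)/7 = 3/7.
Right endpoints: 10/7, 13/7, 16/7, 19/7, 22/7, 25/7, 4.
g(10/7) ≈ 2.0702, g(13/7) ≈ 2.3604, g(16/7) ≈ 2.6186, g(19/7) ≈ 2.8536, g(22/7) ≈ 3.0706, g(25/7) ≈ 3.2733, g(4) ≈ 3.4641.
Sum = Δx · [g(10/7) + g(13/7) + g(16/7) + ...].
Sum ≈ 8.4475.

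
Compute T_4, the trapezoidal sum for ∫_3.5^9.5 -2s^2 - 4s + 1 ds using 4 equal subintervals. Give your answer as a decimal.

-697.5

Δs = (9.5 − 3.5)/4 = 1.5.
f(3.5) = -37.5, f(5) = -69, f(6.5) = -109.5, f(8) = -159, f(9.5) = -217.5.
T_4 = (Δs/2)·[f(s_0) + 2f(s_1) + 2f(s_2) + 2f(s_3) + f(s_4)].
Sum = -697.5.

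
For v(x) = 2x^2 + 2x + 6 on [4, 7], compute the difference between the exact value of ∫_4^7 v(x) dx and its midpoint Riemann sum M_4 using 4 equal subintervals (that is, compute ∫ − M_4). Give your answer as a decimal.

0.28125

Exact integral: ∫_4^7 v(x) dx = 237.
M_4 = 236.71875.
Error = 237 − 236.71875 = 0.28125.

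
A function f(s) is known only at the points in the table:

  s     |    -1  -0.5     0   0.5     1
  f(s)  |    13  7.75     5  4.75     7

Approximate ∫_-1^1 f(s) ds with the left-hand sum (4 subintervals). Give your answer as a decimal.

Δs = 0.5.
Sum = 0.5·[13 + 7.75 + 5 + 4.75] = 15.25.

15.25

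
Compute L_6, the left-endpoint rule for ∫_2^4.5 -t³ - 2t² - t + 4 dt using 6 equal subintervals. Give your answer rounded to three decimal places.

Δt = (4.5 − 2)/6 = 5/12.
Left endpoints: 2, 29/12, 17/6, 3.25, 11/3, 49/12.
f(2) = -14, f(29/12) = -41837/1728, f(17/6) = -8129/216, f(3.25) = -54.703125, f(11/3) = -2048/27, f(49/12) = -175417/1728.
Sum = Δt · [f(2) + f(29/12) + f(17/6) + ...].
Sum ≈ -128.298.

-128.298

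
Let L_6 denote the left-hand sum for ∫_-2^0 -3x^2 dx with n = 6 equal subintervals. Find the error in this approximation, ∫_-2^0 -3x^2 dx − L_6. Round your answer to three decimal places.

Exact integral: ∫_-2^0 f(x) dx = -8.
L_6 ≈ -10.11111.
Error ≈ -8 − (-10.11111) ≈ 2.111.

2.111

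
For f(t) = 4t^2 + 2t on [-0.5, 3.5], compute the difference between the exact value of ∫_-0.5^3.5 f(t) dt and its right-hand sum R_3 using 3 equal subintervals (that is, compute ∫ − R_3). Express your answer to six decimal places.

-42.074074

Exact integral: ∫_-0.5^3.5 f(t) dt ≈ 69.33333333.
R_3 ≈ 111.40740741.
Error ≈ 69.33333333 − 111.40740741 ≈ -42.074074.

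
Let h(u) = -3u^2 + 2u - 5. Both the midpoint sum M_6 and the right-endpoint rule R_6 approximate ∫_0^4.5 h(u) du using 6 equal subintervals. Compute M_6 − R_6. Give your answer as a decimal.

M_6 = -92.7421875.
R_6 = -114.046875.
M_6 − R_6 = 21.3046875.

21.3046875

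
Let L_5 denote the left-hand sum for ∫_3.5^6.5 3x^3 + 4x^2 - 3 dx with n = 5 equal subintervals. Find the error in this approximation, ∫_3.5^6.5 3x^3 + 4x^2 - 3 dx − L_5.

Exact integral: ∫_3.5^6.5 f(x) dx = 1526.25.
L_5 = 1290.495.
Error = 1526.25 − 1290.495 = 235.755.

235.755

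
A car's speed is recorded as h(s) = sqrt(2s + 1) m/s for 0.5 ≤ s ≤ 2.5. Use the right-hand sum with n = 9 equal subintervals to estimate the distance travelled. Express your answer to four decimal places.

4.0700

Δs = (2.5 − 0.5)/9 = 2/9.
Right endpoints: 13/18, 17/18, 7/6, 25/18, 29/18, 11/6, 37/18, 41/18, 2.5.
h(13/18) ≈ 1.5635, h(17/18) ≈ 1.6997, h(7/6) ≈ 1.8257, h(25/18) ≈ 1.9437, h(29/18) ≈ 2.0548, h(11/6) ≈ 2.1602, h(37/18) ≈ 2.2608, h(41/18) ≈ 2.3570, h(2.5) ≈ 2.4495.
Sum = Δs · [h(13/18) + h(17/18) + h(7/6) + ...].
Sum ≈ 4.0700.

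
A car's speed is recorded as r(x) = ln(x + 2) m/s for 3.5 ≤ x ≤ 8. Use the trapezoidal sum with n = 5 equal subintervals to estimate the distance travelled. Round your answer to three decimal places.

9.144

Δx = (8 − 3.5)/5 = 0.9.
r(3.5) ≈ 1.705, r(4.4) ≈ 1.856, r(5.3) ≈ 1.988, r(6.2) ≈ 2.104, r(7.1) ≈ 2.208, r(8) ≈ 2.303.
T_5 = (Δx/2)·[r(x_0) + 2r(x_1) + ... + 2r(x_{4}) + r(x_5)].
Sum ≈ 9.144.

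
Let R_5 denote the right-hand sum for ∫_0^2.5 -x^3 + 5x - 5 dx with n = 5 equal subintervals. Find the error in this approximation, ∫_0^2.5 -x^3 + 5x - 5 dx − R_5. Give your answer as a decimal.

Exact integral: ∫_0^2.5 f(x) dx = -6.640625.
R_5 = -7.8125.
Error = -6.640625 − (-7.8125) = 1.171875.

1.171875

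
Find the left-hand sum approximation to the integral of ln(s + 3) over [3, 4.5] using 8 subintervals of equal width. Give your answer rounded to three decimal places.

Δs = (4.5 − 3)/8 = 0.1875.
Left endpoints: 3, 3.1875, 3.375, 3.5625, 3.75, 3.9375, 4.125, 4.3125.
f(3) ≈ 1.792, f(3.1875) ≈ 1.823, f(3.375) ≈ 1.852, f(3.5625) ≈ 1.881, f(3.75) ≈ 1.910, f(3.9375) ≈ 1.937, f(4.125) ≈ 1.964, f(4.3125) ≈ 1.990.
Sum = Δs · [f(3) + f(3.1875) + f(3.375) + ...].
Sum ≈ 2.840.

2.840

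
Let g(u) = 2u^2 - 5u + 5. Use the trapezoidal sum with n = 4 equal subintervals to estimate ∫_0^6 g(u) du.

88.5

Δu = (6 − 0)/4 = 1.5.
g(0) = 5, g(1.5) = 2, g(3) = 8, g(4.5) = 23, g(6) = 47.
T_4 = (Δu/2)·[g(u_0) + 2g(u_1) + 2g(u_2) + 2g(u_3) + g(u_4)].
Sum = 88.5.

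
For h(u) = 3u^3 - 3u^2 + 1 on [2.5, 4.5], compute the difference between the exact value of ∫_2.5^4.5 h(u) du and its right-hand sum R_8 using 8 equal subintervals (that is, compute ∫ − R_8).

Exact integral: ∫_2.5^4.5 h(u) du = 204.75.
R_8 = 228.40625.
Error = 204.75 − 228.40625 = -23.65625.

-23.65625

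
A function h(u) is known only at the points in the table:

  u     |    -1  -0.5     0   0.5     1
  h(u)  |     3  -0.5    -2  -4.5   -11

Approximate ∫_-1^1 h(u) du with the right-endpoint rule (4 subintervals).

Δu = 0.5.
Sum = 0.5·[(-0.5) + (-2) + (-4.5) + (-11)] = -9.

-9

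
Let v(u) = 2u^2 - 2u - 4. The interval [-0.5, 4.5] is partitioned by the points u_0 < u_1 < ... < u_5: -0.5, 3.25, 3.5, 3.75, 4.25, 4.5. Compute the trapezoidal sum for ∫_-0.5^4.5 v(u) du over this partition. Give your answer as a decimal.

Subinterval widths: 3.75, 0.25, 0.25, 0.5, 0.25.
v(-0.5) = -2.5, v(3.25) = 10.625, v(3.5) = 13.5, v(3.75) = 16.625, v(4.25) = 23.625, v(4.5) = 27.5.
On each subinterval the trapezoid contributes (Δu_i/2)·[v(u_{i-1}) + v(u_i)].
Sum = 38.46875.

38.46875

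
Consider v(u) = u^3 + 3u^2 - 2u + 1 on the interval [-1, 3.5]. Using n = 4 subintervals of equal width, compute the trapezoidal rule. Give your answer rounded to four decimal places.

Δu = (3.5 − (-1))/4 = 1.125.
v(-1) = 5, v(0.125) = 409/512, v(1.25) = 5.140625, v(2.375) = 13603/512, v(3.5) = 73.625.
T_4 = (Δu/2)·[v(u_0) + 2v(u_1) + 2v(u_2) + 2v(u_3) + v(u_4)].
Sum ≈ 80.7979.

80.7979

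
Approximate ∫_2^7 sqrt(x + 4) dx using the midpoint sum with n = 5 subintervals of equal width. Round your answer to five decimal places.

14.52618

Δx = (7 − 2)/5 = 1.
Midpoints: 2.5, 3.5, 4.5, 5.5, 6.5.
f(2.5) ≈ 2.54951, f(3.5) ≈ 2.73861, f(4.5) ≈ 2.91548, f(5.5) ≈ 3.08221, f(6.5) ≈ 3.24037.
Sum = Δx · [f(2.5) + f(3.5) + f(4.5) + f(5.5) + f(6.5)].
Sum ≈ 14.52618.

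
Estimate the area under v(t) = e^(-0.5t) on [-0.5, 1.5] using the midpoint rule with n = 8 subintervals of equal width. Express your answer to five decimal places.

Δt = (1.5 − (-0.5))/8 = 0.25.
Midpoints: -0.375, -0.125, 0.125, 0.375, 0.625, 0.875, 1.125, 1.375.
v(-0.375) ≈ 1.20623, v(-0.125) ≈ 1.06449, v(0.125) ≈ 0.93941, v(0.375) ≈ 0.82903, v(0.625) ≈ 0.73162, v(0.875) ≈ 0.64565, v(1.125) ≈ 0.56978, v(1.375) ≈ 0.50283.
Sum = Δt · [v(-0.375) + v(-0.125) + v(0.125) + ...].
Sum ≈ 1.62226.

1.62226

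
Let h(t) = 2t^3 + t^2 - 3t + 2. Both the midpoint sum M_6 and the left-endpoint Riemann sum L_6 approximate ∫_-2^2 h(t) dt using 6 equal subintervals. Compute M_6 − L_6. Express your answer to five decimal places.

6.22222

M_6 ≈ 13.1851852.
L_6 ≈ 6.9629630.
M_6 − L_6 ≈ 6.22222.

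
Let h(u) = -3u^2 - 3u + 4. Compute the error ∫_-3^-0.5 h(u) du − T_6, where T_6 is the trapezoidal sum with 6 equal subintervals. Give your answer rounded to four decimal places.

0.2170

Exact integral: ∫_-3^-0.5 h(u) du = -3.75.
T_6 ≈ -3.967014.
Error ≈ -3.75 − (-3.967014) ≈ 0.2170.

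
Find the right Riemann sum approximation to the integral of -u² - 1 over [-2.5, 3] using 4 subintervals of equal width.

Δu = (3 − (-2.5))/4 = 1.375.
Right endpoints: -1.125, 0.25, 1.625, 3.
f(-1.125) = -2.265625, f(0.25) = -1.0625, f(1.625) = -3.640625, f(3) = -10.
Sum = Δu · [f(-1.125) + f(0.25) + f(1.625) + f(3)].
Sum = -23.33203125.

-23.33203125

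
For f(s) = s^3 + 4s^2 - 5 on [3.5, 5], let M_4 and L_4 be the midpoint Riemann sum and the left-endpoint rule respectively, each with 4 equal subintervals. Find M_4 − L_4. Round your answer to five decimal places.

M_4 ≈ 220.4399414.
L_4 ≈ 196.3623047.
M_4 − L_4 ≈ 24.07764.

24.07764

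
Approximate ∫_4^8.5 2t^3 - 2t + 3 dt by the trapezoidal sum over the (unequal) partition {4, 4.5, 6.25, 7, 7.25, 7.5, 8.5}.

Subinterval widths: 0.5, 1.75, 0.75, 0.25, 0.25, 1.
f(4) = 123, f(4.5) = 176.25, f(6.25) = 478.78125, f(7) = 675, f(7.25) = 750.65625, f(7.5) = 831.75, f(8.5) = 1214.25.
On each subinterval the trapezoid contributes (Δt_i/2)·[f(t_{i-1}) + f(t_i)].
Sum = 2479.640625.

2479.640625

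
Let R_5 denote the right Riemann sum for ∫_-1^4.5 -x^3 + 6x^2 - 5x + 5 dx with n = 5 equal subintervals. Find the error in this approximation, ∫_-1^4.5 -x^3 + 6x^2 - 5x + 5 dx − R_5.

1.436875

Exact integral: ∫_-1^4.5 f(x) dx = 61.359375.
R_5 = 59.9225.
Error = 61.359375 − 59.9225 = 1.436875.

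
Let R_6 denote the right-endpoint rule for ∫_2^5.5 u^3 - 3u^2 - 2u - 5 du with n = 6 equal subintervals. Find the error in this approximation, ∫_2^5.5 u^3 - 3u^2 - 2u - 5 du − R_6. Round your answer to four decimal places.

-22.8199

Exact integral: ∫_2^5.5 f(u) du = 22.640625.
R_6 ≈ 45.460503.
Error ≈ 22.640625 − 45.460503 ≈ -22.8199.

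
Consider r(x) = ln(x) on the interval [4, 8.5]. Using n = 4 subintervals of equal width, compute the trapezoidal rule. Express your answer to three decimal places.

8.131

Δx = (8.5 − 4)/4 = 1.125.
r(4) ≈ 1.386, r(5.125) ≈ 1.634, r(6.25) ≈ 1.833, r(7.375) ≈ 1.998, r(8.5) ≈ 2.140.
T_4 = (Δx/2)·[r(x_0) + 2r(x_1) + 2r(x_2) + 2r(x_3) + r(x_4)].
Sum ≈ 8.131.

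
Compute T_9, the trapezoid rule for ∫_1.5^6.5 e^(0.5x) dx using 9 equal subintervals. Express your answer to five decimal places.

47.65073

Δx = (6.5 − 1.5)/9 = 5/9.
f(1.5) ≈ 2.11700, f(37/18) ≈ 2.79485, f(47/18) ≈ 3.68974, f(19/6) ≈ 4.87117, f(67/18) ≈ 6.43088, f(77/18) ≈ 8.49000, f(29/6) ≈ 11.20844, f(97/18) ≈ 14.79730, f(107/18) ≈ 19.53528, f(6.5) ≈ 25.79034.
T_9 = (Δx/2)·[f(x_0) + 2f(x_1) + ... + 2f(x_{8}) + f(x_9)].
Sum ≈ 47.65073.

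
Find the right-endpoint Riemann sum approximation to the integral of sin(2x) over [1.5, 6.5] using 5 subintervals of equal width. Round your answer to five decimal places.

-0.46964

Δx = (6.5 − 1.5)/5 = 1.
Right endpoints: 2.5, 3.5, 4.5, 5.5, 6.5.
f(2.5) ≈ -0.95892, f(3.5) ≈ 0.65699, f(4.5) ≈ 0.41212, f(5.5) ≈ -0.99999, f(6.5) ≈ 0.42017.
Sum = Δx · [f(2.5) + f(3.5) + f(4.5) + f(5.5) + f(6.5)].
Sum ≈ -0.46964.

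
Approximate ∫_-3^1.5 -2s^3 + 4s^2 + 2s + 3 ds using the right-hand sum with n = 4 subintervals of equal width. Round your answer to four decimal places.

Δs = (1.5 − (-3))/4 = 1.125.
Right endpoints: -1.875, -0.75, 0.375, 1.5.
f(-1.875) = 26.49609375, f(-0.75) = 4.59375, f(0.375) = 4.20703125, f(1.5) = 8.25.
Sum = Δs · [f(-1.875) + f(-0.75) + f(0.375) + f(1.5)].
Sum ≈ 48.9902.

48.9902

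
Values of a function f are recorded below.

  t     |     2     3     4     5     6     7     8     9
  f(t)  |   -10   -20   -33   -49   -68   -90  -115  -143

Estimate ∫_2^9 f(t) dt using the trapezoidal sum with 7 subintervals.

-451.5

Δt = 1.
T_7 = (1/2)·[(-10) + 2·(-20) + 2·(-33) + 2·(-49) + 2·(-68) + 2·(-90) + 2·(-115) + (-143)] = -451.5.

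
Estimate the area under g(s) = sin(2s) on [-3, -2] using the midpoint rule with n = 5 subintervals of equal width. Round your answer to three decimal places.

0.812

Δs = (-2 − (-3))/5 = 0.2.
Midpoints: -2.9, -2.7, -2.5, -2.3, -2.1.
g(-2.9) ≈ 0.465, g(-2.7) ≈ 0.773, g(-2.5) ≈ 0.959, g(-2.3) ≈ 0.994, g(-2.1) ≈ 0.872.
Sum = Δs · [g(-2.9) + g(-2.7) + g(-2.5) + g(-2.3) + g(-2.1)].
Sum ≈ 0.812.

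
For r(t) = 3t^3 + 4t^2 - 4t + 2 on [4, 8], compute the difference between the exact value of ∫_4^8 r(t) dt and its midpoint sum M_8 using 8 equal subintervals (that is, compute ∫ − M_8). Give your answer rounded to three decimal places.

4.833

Exact integral: ∫_4^8 r(t) dt ≈ 3389.33333.
M_8 = 3384.5.
Error ≈ 3389.33333 − 3384.5 ≈ 4.833.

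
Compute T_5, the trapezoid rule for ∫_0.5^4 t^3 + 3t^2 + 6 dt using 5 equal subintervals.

Δt = (4 − 0.5)/5 = 0.7.
f(0.5) = 6.875, f(1.2) = 12.048, f(1.9) = 23.689, f(2.6) = 43.856, f(3.3) = 74.607, f(4) = 118.
T_5 = (Δt/2)·[f(t_0) + 2f(t_1) + ... + 2f(t_{4}) + f(t_5)].
Sum = 151.64625.

151.64625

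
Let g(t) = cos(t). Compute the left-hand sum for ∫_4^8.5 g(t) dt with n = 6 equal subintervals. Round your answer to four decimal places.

Δt = (8.5 − 4)/6 = 0.75.
Left endpoints: 4, 4.75, 5.5, 6.25, 7, 7.75.
g(4) ≈ -0.6536, g(4.75) ≈ 0.0376, g(5.5) ≈ 0.7087, g(6.25) ≈ 0.9994, g(7) ≈ 0.7539, g(7.75) ≈ 0.1038.
Sum = Δt · [g(4) + g(4.75) + g(5.5) + ...].
Sum ≈ 1.4623.

1.4623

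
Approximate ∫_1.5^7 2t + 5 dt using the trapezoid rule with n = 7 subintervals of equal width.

74.25

Δt = (7 − 1.5)/7 = 11/14.
f(1.5) = 8, f(16/7) = 67/7, f(43/14) = 78/7, f(27/7) = 89/7, f(65/14) = 100/7, f(38/7) = 111/7, f(87/14) = 122/7, f(7) = 19.
T_7 = (Δt/2)·[f(t_0) + 2f(t_1) + ... + 2f(t_{6}) + f(t_7)].
Sum = 74.25.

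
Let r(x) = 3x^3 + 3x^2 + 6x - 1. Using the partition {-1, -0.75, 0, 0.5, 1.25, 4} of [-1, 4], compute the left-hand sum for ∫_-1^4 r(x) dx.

Subinterval widths: 0.25, 0.75, 0.5, 0.75, 2.75.
Left endpoints: -1, -0.75, 0, 0.5, 1.25.
r(-1) = -7, r(-0.75) = -5.078125, r(0) = -1, r(0.5) = 3.125, r(1.25) = 17.046875.
Sum = Σ Δx_i · r(x_i).
Sum = 43.1640625.

43.1640625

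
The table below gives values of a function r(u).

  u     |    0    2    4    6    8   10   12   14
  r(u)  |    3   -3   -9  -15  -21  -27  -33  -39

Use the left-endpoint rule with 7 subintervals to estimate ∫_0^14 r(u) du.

Δu = 2.
Sum = 2·[3 + (-3) + (-9) + (-15) + (-21) + (-27) + (-33)] = -210.

-210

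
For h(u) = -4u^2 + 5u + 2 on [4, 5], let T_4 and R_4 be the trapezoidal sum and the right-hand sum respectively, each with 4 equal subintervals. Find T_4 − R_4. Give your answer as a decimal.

3.875

T_4 = -56.875.
R_4 = -60.75.
T_4 − R_4 = 3.875.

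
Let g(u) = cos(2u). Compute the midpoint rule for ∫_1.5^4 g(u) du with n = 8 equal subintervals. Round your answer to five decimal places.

Δu = (4 − 1.5)/8 = 0.3125.
Midpoints: 1.65625, 1.96875, 2.28125, 2.59375, 2.90625, 3.21875, 3.53125, 3.84375.
g(1.65625) ≈ -0.98543, g(1.96875) ≈ -0.69964, g(2.28125) ≈ -0.14933, g(2.59375) ≈ 0.45744, g(2.90625) ≈ 0.89126, g(3.21875) ≈ 0.98812, g(3.53125) ≈ 0.71140, g(3.84375) ≈ 0.16571.
Sum = Δu · [g(1.65625) + g(1.96875) + g(2.28125) + ...].
Sum ≈ 0.43110.

0.43110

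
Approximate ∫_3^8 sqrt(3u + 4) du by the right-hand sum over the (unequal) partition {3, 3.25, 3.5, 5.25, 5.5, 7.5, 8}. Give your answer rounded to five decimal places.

23.72947

Subinterval widths: 0.25, 0.25, 1.75, 0.25, 2, 0.5.
Right endpoints: 3.25, 3.5, 5.25, 5.5, 7.5, 8.
f(3.25) ≈ 3.70810, f(3.5) ≈ 3.80789, f(5.25) ≈ 4.44410, f(5.5) ≈ 4.52769, f(7.5) ≈ 5.14782, f(8) ≈ 5.29150.
Sum = Σ Δu_i · f(u_i).
Sum ≈ 23.72947.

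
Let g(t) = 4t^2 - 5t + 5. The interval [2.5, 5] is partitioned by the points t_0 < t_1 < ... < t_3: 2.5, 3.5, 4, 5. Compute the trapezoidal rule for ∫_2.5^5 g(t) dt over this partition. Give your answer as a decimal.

112.875

Subinterval widths: 1, 0.5, 1.
g(2.5) = 17.5, g(3.5) = 36.5, g(4) = 49, g(5) = 80.
On each subinterval the trapezoid contributes (Δt_i/2)·[g(t_{i-1}) + g(t_i)].
Sum = 112.875.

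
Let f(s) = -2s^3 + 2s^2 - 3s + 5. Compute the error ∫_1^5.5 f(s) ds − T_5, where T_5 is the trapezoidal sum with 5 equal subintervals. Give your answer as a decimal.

10.63125

Exact integral: ∫_1^5.5 f(s) ds = -368.15625.
T_5 = -378.7875.
Error = -368.15625 − (-378.7875) = 10.63125.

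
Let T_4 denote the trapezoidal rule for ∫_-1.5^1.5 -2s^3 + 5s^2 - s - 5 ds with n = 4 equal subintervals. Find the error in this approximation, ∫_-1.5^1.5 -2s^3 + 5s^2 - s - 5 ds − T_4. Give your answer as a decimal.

-1.40625

Exact integral: ∫_-1.5^1.5 f(s) ds = -3.75.
T_4 = -2.34375.
Error = -3.75 − (-2.34375) = -1.40625.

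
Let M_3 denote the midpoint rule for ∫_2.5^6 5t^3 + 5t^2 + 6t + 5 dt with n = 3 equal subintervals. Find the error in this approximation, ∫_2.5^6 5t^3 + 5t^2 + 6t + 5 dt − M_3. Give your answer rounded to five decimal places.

Exact integral: ∫_2.5^6 f(t) dt ≈ 2011.8802083.
M_3 ≈ 1984.5870949.
Error ≈ 2011.8802083 − 1984.5870949 ≈ 27.29311.

27.29311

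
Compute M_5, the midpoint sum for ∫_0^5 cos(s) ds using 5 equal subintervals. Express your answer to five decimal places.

Δs = (5 − 0)/5 = 1.
Midpoints: 0.5, 1.5, 2.5, 3.5, 4.5.
f(0.5) ≈ 0.87758, f(1.5) ≈ 0.07074, f(2.5) ≈ -0.80114, f(3.5) ≈ -0.93646, f(4.5) ≈ -0.21080.
Sum = Δs · [f(0.5) + f(1.5) + f(2.5) + f(3.5) + f(4.5)].
Sum ≈ -1.00008.

-1.00008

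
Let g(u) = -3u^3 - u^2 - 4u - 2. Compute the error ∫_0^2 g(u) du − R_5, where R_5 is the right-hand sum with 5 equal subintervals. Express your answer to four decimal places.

Exact integral: ∫_0^2 g(u) du ≈ -26.666667.
R_5 = -34.4.
Error ≈ -26.666667 − (-34.4) ≈ 7.7333.

7.7333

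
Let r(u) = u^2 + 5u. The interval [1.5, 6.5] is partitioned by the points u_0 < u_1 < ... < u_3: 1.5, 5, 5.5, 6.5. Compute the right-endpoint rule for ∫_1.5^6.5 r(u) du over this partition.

Subinterval widths: 3.5, 0.5, 1.
Right endpoints: 5, 5.5, 6.5.
r(5) = 50, r(5.5) = 57.75, r(6.5) = 74.75.
Sum = Σ Δu_i · r(u_i).
Sum = 278.625.

278.625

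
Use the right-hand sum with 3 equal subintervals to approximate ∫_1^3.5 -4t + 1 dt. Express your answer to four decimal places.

-24.1667

Δt = (3.5 − 1)/3 = 5/6.
Right endpoints: 11/6, 8/3, 3.5.
f(11/6) = -19/3, f(8/3) = -29/3, f(3.5) = -13.
Sum = Δt · [f(11/6) + f(8/3) + f(3.5)].
Sum ≈ -24.1667.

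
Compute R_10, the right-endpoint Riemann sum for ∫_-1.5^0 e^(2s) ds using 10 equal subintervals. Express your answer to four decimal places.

0.5499

Δs = (0 − (-1.5))/10 = 0.15.
Right endpoints: -1.35, -1.2, -1.05, -0.9, -0.75, -0.6, -0.45, -0.3, -0.15, 0.
f(-1.35) ≈ 0.0672, f(-1.2) ≈ 0.0907, f(-1.05) ≈ 0.1225, f(-0.9) ≈ 0.1653, f(-0.75) ≈ 0.2231, f(-0.6) ≈ 0.3012, f(-0.45) ≈ 0.4066, f(-0.3) ≈ 0.5488, f(-0.15) ≈ 0.7408, f(0) ≈ 1.0000.
Sum = Δs · [f(-1.35) + f(-1.2) + f(-1.05) + ...].
Sum ≈ 0.5499.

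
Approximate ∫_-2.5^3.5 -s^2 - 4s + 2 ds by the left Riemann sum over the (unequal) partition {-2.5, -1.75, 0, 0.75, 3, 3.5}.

Subinterval widths: 0.75, 1.75, 0.75, 2.25, 0.5.
Left endpoints: -2.5, -1.75, 0, 0.75, 3.
f(-2.5) = 5.75, f(-1.75) = 5.9375, f(0) = 2, f(0.75) = -1.5625, f(3) = -19.
Sum = Σ Δs_i · f(s_i).
Sum = 3.1875.

3.1875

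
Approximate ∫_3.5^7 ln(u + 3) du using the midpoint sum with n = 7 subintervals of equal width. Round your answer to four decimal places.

Δu = (7 − 3.5)/7 = 0.5.
Midpoints: 3.75, 4.25, 4.75, 5.25, 5.75, 6.25, 6.75.
f(3.75) ≈ 1.9095, f(4.25) ≈ 1.9810, f(4.75) ≈ 2.0477, f(5.25) ≈ 2.1102, f(5.75) ≈ 2.1691, f(6.25) ≈ 2.2246, f(6.75) ≈ 2.2773.
Sum = Δu · [f(3.75) + f(4.25) + f(4.75) + ...].
Sum ≈ 7.3597.

7.3597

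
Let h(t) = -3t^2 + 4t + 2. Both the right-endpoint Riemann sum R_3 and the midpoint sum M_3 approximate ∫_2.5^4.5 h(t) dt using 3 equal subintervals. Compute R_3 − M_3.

-12

R_3 ≈ -55.27778.
M_3 ≈ -43.27778.
R_3 − M_3 = -12.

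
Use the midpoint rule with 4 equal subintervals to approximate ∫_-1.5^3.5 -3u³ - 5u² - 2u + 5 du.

-161.71875

Δu = (3.5 − (-1.5))/4 = 1.25.
Midpoints: -0.875, 0.375, 1.625, 2.875.
f(-0.875) = 2525/512, f(0.375) = 1735/512, f(1.625) = -12455/512, f(2.875) = -58045/512.
Sum = Δu · [f(-0.875) + f(0.375) + f(1.625) + f(2.875)].
Sum = -161.71875.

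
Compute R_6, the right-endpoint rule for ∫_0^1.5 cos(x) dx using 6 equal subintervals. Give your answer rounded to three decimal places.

0.876

Δx = (1.5 − 0)/6 = 0.25.
Right endpoints: 0.25, 0.5, 0.75, 1, 1.25, 1.5.
f(0.25) ≈ 0.969, f(0.5) ≈ 0.878, f(0.75) ≈ 0.732, f(1) ≈ 0.540, f(1.25) ≈ 0.315, f(1.5) ≈ 0.071.
Sum = Δx · [f(0.25) + f(0.5) + f(0.75) + ...].
Sum ≈ 0.876.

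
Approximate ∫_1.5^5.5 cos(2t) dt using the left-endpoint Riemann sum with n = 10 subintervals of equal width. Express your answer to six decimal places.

Δt = (5.5 − 1.5)/10 = 0.4.
Left endpoints: 1.5, 1.9, 2.3, 2.7, 3.1, 3.5, 3.9, 4.3, 4.7, 5.1.
f(1.5) ≈ -0.989992, f(1.9) ≈ -0.790968, f(2.3) ≈ -0.112153, f(2.7) ≈ 0.634693, f(3.1) ≈ 0.996542, f(3.5) ≈ 0.753902, f(3.9) ≈ 0.053955, f(4.3) ≈ -0.678720, f(4.7) ≈ -0.999693, f(5.1) ≈ -0.714266.
Sum = Δt · [f(1.5) + f(1.9) + f(2.3) + ...].
Sum ≈ -0.738680.

-0.738680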